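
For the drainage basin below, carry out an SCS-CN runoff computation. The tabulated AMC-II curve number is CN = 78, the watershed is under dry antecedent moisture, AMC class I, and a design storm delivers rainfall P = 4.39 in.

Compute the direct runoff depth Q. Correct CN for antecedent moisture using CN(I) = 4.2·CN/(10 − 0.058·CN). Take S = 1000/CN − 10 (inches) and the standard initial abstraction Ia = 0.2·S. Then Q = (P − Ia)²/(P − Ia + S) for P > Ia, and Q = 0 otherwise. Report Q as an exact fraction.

Q = 62270710681/65482407900 in ≈ 0.951 in

CN(I) from CN(II)=78: (4.2·78)/(10 − 0.058·78) = 81900/1369 ≈ 59.825
Max retention: S = 1000/(81900/1369) − 10 = 5500/819 in (≈ 6.716 in)
Ia = 0.2·(5500/819) = 1100/819 in ≈ 1.343 in
P − Ia = 4.390 − 1.343 = 249541/81900 ≈ 3.047 in (> 0, runoff occurs)
Runoff Q = (P−Ia)²/(P−Ia+S) = (3.047)²/(3.047+6.716) = 62270710681/65482407900 ≈ 0.951 in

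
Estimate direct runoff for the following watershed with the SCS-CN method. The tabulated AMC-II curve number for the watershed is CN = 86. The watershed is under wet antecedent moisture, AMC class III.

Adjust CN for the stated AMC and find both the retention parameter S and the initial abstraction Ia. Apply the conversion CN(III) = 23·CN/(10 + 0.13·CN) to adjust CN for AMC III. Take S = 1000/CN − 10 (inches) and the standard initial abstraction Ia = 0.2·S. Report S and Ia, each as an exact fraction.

CN(III) from CN(II)=86: (23·86)/(10 + 0.13·86) = 98900/1059 ≈ 93.390
S = 1000/(98900/1059) − 10 = 700/989 in ≈ 0.708 in
Ia = 0.2S: 0.2·0.708 = 0.142 in (exactly 140/989)

S = 700/989 in ≈ 0.708 in; Ia = 140/989 in ≈ 0.142 in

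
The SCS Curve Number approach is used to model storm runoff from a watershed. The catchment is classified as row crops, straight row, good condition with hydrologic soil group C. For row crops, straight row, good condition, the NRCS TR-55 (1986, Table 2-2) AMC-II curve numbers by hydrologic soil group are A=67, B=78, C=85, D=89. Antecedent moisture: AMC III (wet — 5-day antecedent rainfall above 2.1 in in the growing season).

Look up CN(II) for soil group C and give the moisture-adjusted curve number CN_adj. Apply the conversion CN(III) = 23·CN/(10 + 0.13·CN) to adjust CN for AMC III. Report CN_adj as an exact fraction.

CN_adj = 39100/421 ≈ 92.874

NRCS table: row crops, straight row, good condition, soil group C → CN(II) = 85
CN(III) from CN(II)=85: (23·85)/(10 + 0.13·85) = 39100/421 ≈ 92.874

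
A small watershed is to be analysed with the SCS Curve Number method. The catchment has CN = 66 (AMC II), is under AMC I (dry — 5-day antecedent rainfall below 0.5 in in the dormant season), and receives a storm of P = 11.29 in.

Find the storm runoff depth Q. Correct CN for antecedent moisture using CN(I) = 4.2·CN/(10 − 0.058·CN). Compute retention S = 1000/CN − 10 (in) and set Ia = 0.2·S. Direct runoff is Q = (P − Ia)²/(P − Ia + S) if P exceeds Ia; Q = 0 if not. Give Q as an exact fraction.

Q = 375030085609/101344112100 in ≈ 3.701 in

Dry (AMC I): CN(I) = 4.2·66/(10 − 0.058·66) = (1386/5)/(1543/250) = 69300/1543 ≈ 44.913
Max retention: S = 1000/(69300/1543) − 10 = 8500/693 in (≈ 12.266 in)
Ia = 0.2S: 0.2·12.266 = 2.453 in (exactly 1700/693)
Excess rainfall: 11.290 − 2.453 = 8.837 in; P > Ia so Q > 0
Q = (612397/69300)²/((612397/69300) + 8500/693) = (375030085609/4802490000)/(1462397/69300) = 375030085609/101344112100 in ≈ 3.701 in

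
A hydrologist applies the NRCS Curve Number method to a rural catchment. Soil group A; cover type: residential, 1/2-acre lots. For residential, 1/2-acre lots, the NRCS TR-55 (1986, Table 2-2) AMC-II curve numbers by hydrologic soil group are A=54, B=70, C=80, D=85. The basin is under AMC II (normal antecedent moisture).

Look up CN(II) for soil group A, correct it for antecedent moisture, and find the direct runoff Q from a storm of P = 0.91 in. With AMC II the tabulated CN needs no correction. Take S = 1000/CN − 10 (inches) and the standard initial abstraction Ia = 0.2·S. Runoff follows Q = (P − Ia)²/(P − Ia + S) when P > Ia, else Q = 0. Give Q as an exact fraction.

Q = 0 in ≈ 0.000 in

NRCS table: residential, 1/2-acre lots, soil group A → CN(II) = 54
AMC II — tabulated CN = 54 applies directly.
Retention S: 1000/CN − 10 with CN=54.000 → S = 230/27 ≈ 8.519 in
Initial abstraction Ia = S/5 = (230/27)/5 = 46/27 ≈ 1.704 in
P = 0.910 ≤ Ia = 1.704 in: entire storm abstracted, Q = 0.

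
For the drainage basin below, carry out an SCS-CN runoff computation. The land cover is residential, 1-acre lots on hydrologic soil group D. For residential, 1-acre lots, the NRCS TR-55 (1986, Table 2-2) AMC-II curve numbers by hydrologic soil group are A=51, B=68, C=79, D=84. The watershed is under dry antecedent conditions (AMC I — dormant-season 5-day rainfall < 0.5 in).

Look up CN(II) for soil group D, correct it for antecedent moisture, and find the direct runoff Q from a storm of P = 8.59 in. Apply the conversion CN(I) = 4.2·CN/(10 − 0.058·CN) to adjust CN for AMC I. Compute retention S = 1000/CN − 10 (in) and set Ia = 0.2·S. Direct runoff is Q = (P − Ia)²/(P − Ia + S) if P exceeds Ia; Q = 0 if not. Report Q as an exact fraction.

Q = 114798314761/23761917900 in ≈ 4.831 in

NRCS table: residential, 1-acre lots, soil group D → CN(II) = 84
Dry (AMC I): CN(I) = 4.2·84/(10 − 0.058·84) = (1764/5)/(641/125) = 44100/641 ≈ 68.799
S = 1000/(44100/641) − 10 = 2000/441 in ≈ 4.535 in
Initial abstraction Ia = S/5 = (2000/441)/5 = 400/441 ≈ 0.907 in
Since P=8.590 > Ia=0.907: effective rainfall P−Ia = 338819/44100 in
Runoff Q = (P−Ia)²/(P−Ia+S) = (7.683)²/(7.683+4.535) = 114798314761/23761917900 ≈ 4.831 in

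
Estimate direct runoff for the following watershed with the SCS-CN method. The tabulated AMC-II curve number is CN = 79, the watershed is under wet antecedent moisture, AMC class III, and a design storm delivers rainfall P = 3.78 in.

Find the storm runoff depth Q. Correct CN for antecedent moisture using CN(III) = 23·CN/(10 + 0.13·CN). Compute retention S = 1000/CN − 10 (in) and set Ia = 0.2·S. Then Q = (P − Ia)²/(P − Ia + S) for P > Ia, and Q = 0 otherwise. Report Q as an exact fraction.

Q = 4950006789/1849070050 in ≈ 2.677 in

CN(III) from CN(II)=79: (23·79)/(10 + 0.13·79) = 181700/2027 ≈ 89.640
Max retention: S = 1000/(181700/2027) − 10 = 2100/1817 in (≈ 1.156 in)
Ia = 0.2S: 0.2·1.156 = 0.231 in (exactly 420/1817)
Excess rainfall: 3.780 − 0.231 = 3.549 in; P > Ia so Q > 0
Runoff Q = (P−Ia)²/(P−Ia+S) = (3.549)²/(3.549+1.156) = 4950006789/1849070050 ≈ 2.677 in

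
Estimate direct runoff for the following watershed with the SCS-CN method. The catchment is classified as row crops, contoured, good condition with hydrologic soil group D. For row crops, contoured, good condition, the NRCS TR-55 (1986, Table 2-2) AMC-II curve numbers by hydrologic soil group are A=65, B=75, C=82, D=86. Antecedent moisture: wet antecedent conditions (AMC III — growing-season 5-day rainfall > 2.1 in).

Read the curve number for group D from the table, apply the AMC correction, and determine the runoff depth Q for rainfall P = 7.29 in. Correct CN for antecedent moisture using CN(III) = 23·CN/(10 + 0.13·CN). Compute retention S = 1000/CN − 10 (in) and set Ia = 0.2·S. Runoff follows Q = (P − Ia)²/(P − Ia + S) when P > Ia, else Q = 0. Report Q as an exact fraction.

Q = 499822134361/76843420900 in ≈ 6.504 in

NRCS table: row crops, contoured, good condition, soil group D → CN(II) = 86
Adjust CN=86 to AMC III: 23·86/(10 + 0.13·86) → 1978 ÷ (1059/50) = 98900/1059 ≈ 93.390
S = 1000/(98900/1059) − 10 = 700/989 in ≈ 0.708 in
Initial abstraction Ia = S/5 = (700/989)/5 = 140/989 ≈ 0.142 in
Since P=7.290 > Ia=0.142: effective rainfall P−Ia = 706981/98900 in
Q: (706981/98900)² ÷ (776981/98900) = 499822134361/76843420900 in (≈ 6.504 in)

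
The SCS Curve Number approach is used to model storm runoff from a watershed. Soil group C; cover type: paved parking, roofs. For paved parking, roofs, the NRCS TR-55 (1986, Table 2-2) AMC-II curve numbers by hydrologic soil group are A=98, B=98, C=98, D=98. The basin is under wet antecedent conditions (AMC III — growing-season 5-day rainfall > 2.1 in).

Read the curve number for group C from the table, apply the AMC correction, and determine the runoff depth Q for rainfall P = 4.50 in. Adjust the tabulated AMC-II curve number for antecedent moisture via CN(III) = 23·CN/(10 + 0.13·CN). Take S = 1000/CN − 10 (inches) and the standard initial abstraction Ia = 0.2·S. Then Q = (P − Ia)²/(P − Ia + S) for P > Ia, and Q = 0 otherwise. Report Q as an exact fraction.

NRCS table: paved parking, roofs, soil group C → CN(II) = 98
Wet (AMC III): CN(III) = 23·98/(10 + 0.13·98) = 2254/(1137/50) = 112700/1137 ≈ 99.120
Max retention: S = 1000/(112700/1137) − 10 = 100/1127 in (≈ 0.089 in)
Ia = 0.2·(100/1127) = 20/1127 in ≈ 0.018 in
P − Ia = 4.500 − 0.018 = 10103/2254 ≈ 4.482 in (> 0, runoff occurs)
Q = (10103/2254)²/((10103/2254) + 100/1127) = (102070609/5080516)/(10303/2254) = 102070609/23222962 in ≈ 4.395 in

Q = 102070609/23222962 in ≈ 4.395 in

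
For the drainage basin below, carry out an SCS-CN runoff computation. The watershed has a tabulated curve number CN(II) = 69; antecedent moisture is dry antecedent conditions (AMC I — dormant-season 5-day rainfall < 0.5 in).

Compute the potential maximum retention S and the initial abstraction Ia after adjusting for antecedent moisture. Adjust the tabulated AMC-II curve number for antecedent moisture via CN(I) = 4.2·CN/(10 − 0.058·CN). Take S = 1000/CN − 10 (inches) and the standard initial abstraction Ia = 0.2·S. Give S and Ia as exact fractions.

S = 15500/1449 in ≈ 10.697 in; Ia = 3100/1449 in ≈ 2.139 in

Adjust CN=69 to AMC I: 4.2·69/(10 − 0.058·69) → (1449/5) ÷ (2999/500) = 144900/2999 ≈ 48.316
S = 1000/(144900/2999) − 10 = 15500/1449 in ≈ 10.697 in
Ia = 0.2S: 0.2·10.697 = 2.139 in (exactly 3100/1449)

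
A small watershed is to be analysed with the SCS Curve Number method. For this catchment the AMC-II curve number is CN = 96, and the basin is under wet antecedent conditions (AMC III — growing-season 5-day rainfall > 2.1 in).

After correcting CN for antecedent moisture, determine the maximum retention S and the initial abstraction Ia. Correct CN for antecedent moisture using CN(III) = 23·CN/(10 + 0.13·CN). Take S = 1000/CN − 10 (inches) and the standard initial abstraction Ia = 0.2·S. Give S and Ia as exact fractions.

Wet (AMC III): CN(III) = 23·96/(10 + 0.13·96) = 2208/(562/25) = 27600/281 ≈ 98.221
S = 1000/(27600/281) − 10 = 25/138 in ≈ 0.181 in
Ia = 0.2S: 0.2·0.181 = 0.036 in (exactly 5/138)

S = 25/138 in ≈ 0.181 in; Ia = 5/138 in ≈ 0.036 in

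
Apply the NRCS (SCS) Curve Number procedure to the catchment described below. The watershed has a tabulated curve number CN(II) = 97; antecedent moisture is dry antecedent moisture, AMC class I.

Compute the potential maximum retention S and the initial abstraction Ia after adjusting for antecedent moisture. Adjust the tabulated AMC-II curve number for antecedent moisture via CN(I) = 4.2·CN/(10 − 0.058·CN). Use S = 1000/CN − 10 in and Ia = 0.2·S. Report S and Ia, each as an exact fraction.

Dry (AMC I): CN(I) = 4.2·97/(10 − 0.058·97) = (2037/5)/(2187/500) = 67900/729 ≈ 93.141
Max retention: S = 1000/(67900/729) − 10 = 500/679 in (≈ 0.736 in)
Ia = 0.2·(500/679) = 100/679 in ≈ 0.147 in

S = 500/679 in ≈ 0.736 in; Ia = 100/679 in ≈ 0.147 in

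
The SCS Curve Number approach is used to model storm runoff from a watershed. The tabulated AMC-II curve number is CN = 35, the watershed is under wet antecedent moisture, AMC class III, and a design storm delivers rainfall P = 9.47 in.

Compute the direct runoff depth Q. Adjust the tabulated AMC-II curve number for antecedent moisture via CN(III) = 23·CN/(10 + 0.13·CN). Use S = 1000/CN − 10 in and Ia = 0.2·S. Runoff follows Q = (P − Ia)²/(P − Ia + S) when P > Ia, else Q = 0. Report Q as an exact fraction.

Q = 15993902089/4129118700 in ≈ 3.873 in

Adjust CN=35 to AMC III: 23·35/(10 + 0.13·35) → 805 ÷ (291/20) = 16100/291 ≈ 55.326
S = 1000/(16100/291) − 10 = 1300/161 in ≈ 8.075 in
Ia = 0.2S: 0.2·8.075 = 1.615 in (exactly 260/161)
Since P=9.470 > Ia=1.615: effective rainfall P−Ia = 126467/16100 in
Runoff Q = (P−Ia)²/(P−Ia+S) = (7.855)²/(7.855+8.075) = 15993902089/4129118700 ≈ 3.873 in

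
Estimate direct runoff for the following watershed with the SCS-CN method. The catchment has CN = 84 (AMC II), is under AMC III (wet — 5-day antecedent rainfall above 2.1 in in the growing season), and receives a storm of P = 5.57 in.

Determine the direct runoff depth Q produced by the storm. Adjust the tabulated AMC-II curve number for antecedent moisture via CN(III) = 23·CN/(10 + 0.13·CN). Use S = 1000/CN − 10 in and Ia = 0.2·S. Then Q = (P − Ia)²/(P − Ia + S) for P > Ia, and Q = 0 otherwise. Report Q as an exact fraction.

Adjust CN=84 to AMC III: 23·84/(10 + 0.13·84) → 1932 ÷ (523/25) = 48300/523 ≈ 92.352
Max retention: S = 1000/(48300/523) − 10 = 400/483 in (≈ 0.828 in)
Ia = 0.2·(400/483) = 80/483 in ≈ 0.166 in
Excess rainfall: 5.570 − 0.166 = 5.404 in; P > Ia so Q > 0
Q: (261031/48300)² ÷ (301031/48300) = 68137182961/14539797300 in (≈ 4.686 in)

Q = 68137182961/14539797300 in ≈ 4.686 in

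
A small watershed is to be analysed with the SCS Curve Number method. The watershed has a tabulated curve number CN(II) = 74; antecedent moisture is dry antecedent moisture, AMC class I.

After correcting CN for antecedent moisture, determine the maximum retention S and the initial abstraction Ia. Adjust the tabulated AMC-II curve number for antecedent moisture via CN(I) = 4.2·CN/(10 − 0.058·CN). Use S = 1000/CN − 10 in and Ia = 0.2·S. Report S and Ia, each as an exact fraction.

Adjust CN=74 to AMC I: 4.2·74/(10 − 0.058·74) → (1554/5) ÷ (1427/250) = 77700/1427 ≈ 54.450
Retention S: 1000/CN − 10 with CN=54.450 → S = 6500/777 ≈ 8.366 in
Ia = 0.2S: 0.2·8.366 = 1.673 in (exactly 1300/777)

S = 6500/777 in ≈ 8.366 in; Ia = 1300/777 in ≈ 1.673 in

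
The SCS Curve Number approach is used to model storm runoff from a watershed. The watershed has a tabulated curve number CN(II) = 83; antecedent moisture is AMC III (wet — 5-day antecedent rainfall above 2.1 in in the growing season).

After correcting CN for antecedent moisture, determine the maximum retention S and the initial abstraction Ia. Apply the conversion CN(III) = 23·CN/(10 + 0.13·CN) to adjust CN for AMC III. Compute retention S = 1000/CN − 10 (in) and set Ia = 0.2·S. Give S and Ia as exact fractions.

S = 1700/1909 in ≈ 0.891 in; Ia = 340/1909 in ≈ 0.178 in

Adjust CN=83 to AMC III: 23·83/(10 + 0.13·83) → 1909 ÷ (2079/100) = 190900/2079 ≈ 91.823
Retention S: 1000/CN − 10 with CN=91.823 → S = 1700/1909 ≈ 0.891 in
Ia = 0.2·(1700/1909) = 340/1909 in ≈ 0.178 in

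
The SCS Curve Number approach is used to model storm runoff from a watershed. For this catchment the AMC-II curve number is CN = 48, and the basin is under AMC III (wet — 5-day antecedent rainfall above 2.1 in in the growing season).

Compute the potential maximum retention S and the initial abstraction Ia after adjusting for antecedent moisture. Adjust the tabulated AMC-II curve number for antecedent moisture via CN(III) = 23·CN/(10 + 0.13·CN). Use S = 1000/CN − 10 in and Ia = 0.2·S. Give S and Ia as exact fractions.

S = 325/69 in ≈ 4.710 in; Ia = 65/69 in ≈ 0.942 in

Wet (AMC III): CN(III) = 23·48/(10 + 0.13·48) = 1104/(406/25) = 13800/203 ≈ 67.980
S = 1000/(13800/203) − 10 = 325/69 in ≈ 4.710 in
Ia = 0.2·(325/69) = 65/69 in ≈ 0.942 in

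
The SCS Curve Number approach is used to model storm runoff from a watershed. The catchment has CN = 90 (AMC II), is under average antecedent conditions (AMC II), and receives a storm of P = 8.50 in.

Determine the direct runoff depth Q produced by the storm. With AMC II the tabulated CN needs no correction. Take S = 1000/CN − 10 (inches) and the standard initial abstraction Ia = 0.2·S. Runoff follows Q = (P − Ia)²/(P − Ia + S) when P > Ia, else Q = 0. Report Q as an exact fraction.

AMC II — tabulated CN = 90 applies directly.
Retention S: 1000/CN − 10 with CN=90.000 → S = 10/9 ≈ 1.111 in
Ia = 0.2·(10/9) = 2/9 in ≈ 0.222 in
Excess rainfall: 8.500 − 0.222 = 8.278 in; P > Ia so Q > 0
Q = (149/18)²/((149/18) + 10/9) = (22201/324)/(169/18) = 22201/3042 in ≈ 7.298 in

Q = 22201/3042 in ≈ 7.298 in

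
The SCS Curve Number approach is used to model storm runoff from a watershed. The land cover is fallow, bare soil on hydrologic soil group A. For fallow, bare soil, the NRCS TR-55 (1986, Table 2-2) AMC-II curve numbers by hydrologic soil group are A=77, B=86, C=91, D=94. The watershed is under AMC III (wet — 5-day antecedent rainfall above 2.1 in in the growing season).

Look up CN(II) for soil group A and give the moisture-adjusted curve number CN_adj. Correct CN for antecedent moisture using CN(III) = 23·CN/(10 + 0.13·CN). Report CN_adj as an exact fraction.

CN_adj = 7700/87 ≈ 88.506

NRCS table: fallow, bare soil, soil group A → CN(II) = 77
Wet (AMC III): CN(III) = 23·77/(10 + 0.13·77) = 1771/(2001/100) = 7700/87 ≈ 88.506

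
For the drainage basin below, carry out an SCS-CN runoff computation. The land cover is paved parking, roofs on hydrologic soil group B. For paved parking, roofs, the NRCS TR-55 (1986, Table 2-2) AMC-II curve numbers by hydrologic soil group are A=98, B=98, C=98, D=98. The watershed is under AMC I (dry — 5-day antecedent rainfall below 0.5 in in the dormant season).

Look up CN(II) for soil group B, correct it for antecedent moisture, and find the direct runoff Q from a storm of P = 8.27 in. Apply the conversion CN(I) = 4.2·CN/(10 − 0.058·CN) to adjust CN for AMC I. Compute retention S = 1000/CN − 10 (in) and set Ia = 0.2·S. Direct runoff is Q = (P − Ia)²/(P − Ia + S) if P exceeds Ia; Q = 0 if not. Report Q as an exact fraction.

Q = 707252406289/91682150700 in ≈ 7.714 in

NRCS table: paved parking, roofs, soil group B → CN(II) = 98
CN(I) from CN(II)=98: (4.2·98)/(10 − 0.058·98) = 102900/1079 ≈ 95.366
Max retention: S = 1000/(102900/1079) − 10 = 500/1029 in (≈ 0.486 in)
Ia = 0.2S: 0.2·0.486 = 0.097 in (exactly 100/1029)
P − Ia = 8.270 − 0.097 = 840983/102900 ≈ 8.173 in (> 0, runoff occurs)
Runoff Q = (P−Ia)²/(P−Ia+S) = (8.173)²/(8.173+0.486) = 707252406289/91682150700 ≈ 7.714 in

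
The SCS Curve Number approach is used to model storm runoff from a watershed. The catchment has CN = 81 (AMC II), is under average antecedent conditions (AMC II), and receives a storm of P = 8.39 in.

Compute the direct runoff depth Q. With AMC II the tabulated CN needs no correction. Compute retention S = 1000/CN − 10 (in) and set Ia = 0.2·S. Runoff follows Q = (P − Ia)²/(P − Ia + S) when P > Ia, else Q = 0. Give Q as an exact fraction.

Q = 4116377281/673587900 in ≈ 6.111 in

Average conditions: CN = 81 (no AMC adjustment).
S = 1000/81 − 10 = 190/81 in ≈ 2.346 in
Ia = 0.2S: 0.2·2.346 = 0.469 in (exactly 38/81)
Excess rainfall: 8.390 − 0.469 = 7.921 in; P > Ia so Q > 0
Q: (64159/8100)² ÷ (83159/8100) = 4116377281/673587900 in (≈ 6.111 in)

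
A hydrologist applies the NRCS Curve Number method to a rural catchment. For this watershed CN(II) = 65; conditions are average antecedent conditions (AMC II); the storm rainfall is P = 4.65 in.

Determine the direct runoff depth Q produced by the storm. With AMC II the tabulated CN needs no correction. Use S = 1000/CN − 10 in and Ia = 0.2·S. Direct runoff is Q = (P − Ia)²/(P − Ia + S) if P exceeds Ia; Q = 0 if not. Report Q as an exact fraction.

Q = 863041/605540 in ≈ 1.425 in

CN(II) = 65; AMC II needs no correction.
S = 1000/65 − 10 = 70/13 in ≈ 5.385 in
Ia = 0.2S: 0.2·5.385 = 1.077 in (exactly 14/13)
P − Ia = 4.650 − 1.077 = 929/260 ≈ 3.573 in (> 0, runoff occurs)
Runoff Q = (P−Ia)²/(P−Ia+S) = (3.573)²/(3.573+5.385) = 863041/605540 ≈ 1.425 in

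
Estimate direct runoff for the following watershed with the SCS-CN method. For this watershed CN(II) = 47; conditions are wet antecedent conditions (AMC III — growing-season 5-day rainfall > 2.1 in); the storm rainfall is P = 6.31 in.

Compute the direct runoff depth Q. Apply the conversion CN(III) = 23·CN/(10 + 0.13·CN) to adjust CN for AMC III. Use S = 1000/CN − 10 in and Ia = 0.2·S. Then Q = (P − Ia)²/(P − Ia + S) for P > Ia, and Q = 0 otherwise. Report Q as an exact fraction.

CN(III) from CN(II)=47: (23·47)/(10 + 0.13·47) = 108100/1611 ≈ 67.101
Max retention: S = 1000/(108100/1611) − 10 = 5300/1081 in (≈ 4.903 in)
Ia = 0.2·(5300/1081) = 1060/1081 in ≈ 0.981 in
Since P=6.310 > Ia=0.981: effective rainfall P−Ia = 576111/108100 in
Q = (576111/108100)²/((576111/108100) + 5300/1081) = (331903884321/11685610000)/(1106111/108100) = 331903884321/119570599100 in ≈ 2.776 in

Q = 331903884321/119570599100 in ≈ 2.776 in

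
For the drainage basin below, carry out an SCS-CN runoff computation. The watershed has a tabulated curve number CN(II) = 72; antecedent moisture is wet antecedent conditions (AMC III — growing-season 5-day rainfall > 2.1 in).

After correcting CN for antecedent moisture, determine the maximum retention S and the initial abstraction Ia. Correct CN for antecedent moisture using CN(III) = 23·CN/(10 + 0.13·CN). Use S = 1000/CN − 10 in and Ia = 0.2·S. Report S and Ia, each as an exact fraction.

S = 350/207 in ≈ 1.691 in; Ia = 70/207 in ≈ 0.338 in

CN(III) from CN(II)=72: (23·72)/(10 + 0.13·72) = 10350/121 ≈ 85.537
Max retention: S = 1000/(10350/121) − 10 = 350/207 in (≈ 1.691 in)
Ia = 0.2S: 0.2·1.691 = 0.338 in (exactly 70/207)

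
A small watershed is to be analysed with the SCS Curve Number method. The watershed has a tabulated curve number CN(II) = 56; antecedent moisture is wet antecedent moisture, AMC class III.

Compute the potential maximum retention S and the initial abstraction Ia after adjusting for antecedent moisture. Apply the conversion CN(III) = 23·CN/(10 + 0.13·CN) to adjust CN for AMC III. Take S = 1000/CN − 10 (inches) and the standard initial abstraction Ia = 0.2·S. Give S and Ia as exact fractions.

S = 550/161 in ≈ 3.416 in; Ia = 110/161 in ≈ 0.683 in

CN(III) from CN(II)=56: (23·56)/(10 + 0.13·56) = 4025/54 ≈ 74.537
S = 1000/(4025/54) − 10 = 550/161 in ≈ 3.416 in
Ia = 0.2·(550/161) = 110/161 in ≈ 0.683 in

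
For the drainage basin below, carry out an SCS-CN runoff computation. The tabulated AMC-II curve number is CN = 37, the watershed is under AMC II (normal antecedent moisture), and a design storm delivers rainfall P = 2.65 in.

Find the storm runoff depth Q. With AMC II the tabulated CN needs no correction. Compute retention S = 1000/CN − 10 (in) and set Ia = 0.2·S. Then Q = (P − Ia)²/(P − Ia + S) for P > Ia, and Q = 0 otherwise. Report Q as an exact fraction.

AMC II — tabulated CN = 37 applies directly.
S = 1000/37 − 10 = 630/37 in ≈ 17.027 in
Ia = 0.2S: 0.2·17.027 = 3.405 in (exactly 126/37)
P = 2.650 ≤ Ia = 3.405 in: entire storm abstracted, Q = 0.

Q = 0 in ≈ 0.000 in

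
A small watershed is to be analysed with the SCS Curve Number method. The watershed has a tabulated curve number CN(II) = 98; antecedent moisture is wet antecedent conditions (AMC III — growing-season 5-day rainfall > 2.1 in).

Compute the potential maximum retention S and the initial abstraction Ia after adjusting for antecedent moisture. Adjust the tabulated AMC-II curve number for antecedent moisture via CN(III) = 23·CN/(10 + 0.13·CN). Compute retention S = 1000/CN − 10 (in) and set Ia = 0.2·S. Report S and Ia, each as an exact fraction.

S = 100/1127 in ≈ 0.089 in; Ia = 20/1127 in ≈ 0.018 in

Adjust CN=98 to AMC III: 23·98/(10 + 0.13·98) → 2254 ÷ (1137/50) = 112700/1137 ≈ 99.120
S = 1000/(112700/1137) − 10 = 100/1127 in ≈ 0.089 in
Ia = 0.2·(100/1127) = 20/1127 in ≈ 0.018 in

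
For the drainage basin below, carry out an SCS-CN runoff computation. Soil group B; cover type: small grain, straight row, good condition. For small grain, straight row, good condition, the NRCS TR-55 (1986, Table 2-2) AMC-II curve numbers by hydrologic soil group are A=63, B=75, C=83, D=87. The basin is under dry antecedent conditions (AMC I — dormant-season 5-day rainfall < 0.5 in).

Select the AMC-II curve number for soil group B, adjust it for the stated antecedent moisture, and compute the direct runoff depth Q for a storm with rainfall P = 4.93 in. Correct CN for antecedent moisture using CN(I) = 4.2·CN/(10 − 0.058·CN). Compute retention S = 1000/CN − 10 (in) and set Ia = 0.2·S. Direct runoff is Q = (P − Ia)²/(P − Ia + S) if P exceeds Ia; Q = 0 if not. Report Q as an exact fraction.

Q = 443481481/447671700 in ≈ 0.991 in

NRCS table: small grain, straight row, good condition, soil group B → CN(II) = 75
CN(I) from CN(II)=75: (4.2·75)/(10 − 0.058·75) = 6300/113 ≈ 55.752
Max retention: S = 1000/(6300/113) − 10 = 500/63 in (≈ 7.937 in)
Initial abstraction Ia = S/5 = (500/63)/5 = 100/63 ≈ 1.587 in
Excess rainfall: 4.930 − 1.587 = 3.343 in; P > Ia so Q > 0
Runoff Q = (P−Ia)²/(P−Ia+S) = (3.343)²/(3.343+7.937) = 443481481/447671700 ≈ 0.991 in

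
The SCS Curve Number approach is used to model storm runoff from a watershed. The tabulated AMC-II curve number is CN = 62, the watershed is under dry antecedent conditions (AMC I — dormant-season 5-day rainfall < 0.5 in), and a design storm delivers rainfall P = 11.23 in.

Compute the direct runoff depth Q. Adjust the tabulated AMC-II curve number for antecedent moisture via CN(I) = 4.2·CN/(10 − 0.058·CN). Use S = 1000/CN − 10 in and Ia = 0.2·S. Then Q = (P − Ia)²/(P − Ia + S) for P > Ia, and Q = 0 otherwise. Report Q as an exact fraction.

Adjust CN=62 to AMC I: 4.2·62/(10 − 0.058·62) → (1302/5) ÷ (1601/250) = 65100/1601 ≈ 40.662
S = 1000/(65100/1601) − 10 = 9500/651 in ≈ 14.593 in
Initial abstraction Ia = S/5 = (9500/651)/5 = 1900/651 ≈ 2.919 in
Excess rainfall: 11.230 − 2.919 = 8.311 in; P > Ia so Q > 0
Runoff Q = (P−Ia)²/(P−Ia+S) = (8.311)²/(8.311+14.593) = 292759991329/97068852300 ≈ 3.016 in

Q = 292759991329/97068852300 in ≈ 3.016 in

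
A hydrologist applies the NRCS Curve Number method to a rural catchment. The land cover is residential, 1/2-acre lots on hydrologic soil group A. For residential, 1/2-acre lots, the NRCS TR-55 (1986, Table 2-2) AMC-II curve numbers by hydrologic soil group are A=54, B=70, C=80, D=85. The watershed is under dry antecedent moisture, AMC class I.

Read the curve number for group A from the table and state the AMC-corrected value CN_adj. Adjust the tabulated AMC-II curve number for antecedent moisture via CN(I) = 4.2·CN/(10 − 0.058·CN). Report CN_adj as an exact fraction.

CN_adj = 56700/1717 ≈ 33.023

NRCS table: residential, 1/2-acre lots, soil group A → CN(II) = 54
Dry (AMC I): CN(I) = 4.2·54/(10 − 0.058·54) = (1134/5)/(1717/250) = 56700/1717 ≈ 33.023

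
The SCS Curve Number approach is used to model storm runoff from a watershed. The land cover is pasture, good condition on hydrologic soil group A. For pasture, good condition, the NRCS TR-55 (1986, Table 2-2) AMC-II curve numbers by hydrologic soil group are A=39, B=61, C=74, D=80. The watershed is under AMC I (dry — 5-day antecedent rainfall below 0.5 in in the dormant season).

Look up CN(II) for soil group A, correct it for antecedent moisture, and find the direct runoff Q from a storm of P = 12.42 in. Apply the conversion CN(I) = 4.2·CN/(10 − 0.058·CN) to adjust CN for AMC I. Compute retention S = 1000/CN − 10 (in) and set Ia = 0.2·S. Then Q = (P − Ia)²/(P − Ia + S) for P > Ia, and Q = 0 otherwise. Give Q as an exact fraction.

NRCS table: pasture, good condition, soil group A → CN(II) = 39
Adjust CN=39 to AMC I: 4.2·39/(10 − 0.058·39) → (819/5) ÷ (3869/500) = 81900/3869 ≈ 21.168
S = 1000/(81900/3869) − 10 = 30500/819 in ≈ 37.241 in
Ia = 0.2S: 0.2·37.241 = 7.448 in (exactly 6100/819)
P − Ia = 12.420 − 7.448 = 203599/40950 ≈ 4.972 in (> 0, runoff occurs)
Q: (203599/40950)² ÷ (1728599/40950) = 41452552801/70786129050 in (≈ 0.586 in)

Q = 41452552801/70786129050 in ≈ 0.586 in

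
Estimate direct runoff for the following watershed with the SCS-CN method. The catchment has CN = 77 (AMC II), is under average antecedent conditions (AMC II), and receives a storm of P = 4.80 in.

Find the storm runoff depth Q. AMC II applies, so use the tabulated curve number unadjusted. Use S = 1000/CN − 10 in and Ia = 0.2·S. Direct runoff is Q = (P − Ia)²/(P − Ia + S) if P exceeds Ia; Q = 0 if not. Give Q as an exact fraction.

Q = 654481/266420 in ≈ 2.457 in

Average conditions: CN = 77 (no AMC adjustment).
Retention S: 1000/CN − 10 with CN=77.000 → S = 230/77 ≈ 2.987 in
Ia = 0.2S: 0.2·2.987 = 0.597 in (exactly 46/77)
Since P=4.800 > Ia=0.597: effective rainfall P−Ia = 1618/385 in
Runoff Q = (P−Ia)²/(P−Ia+S) = (4.203)²/(4.203+2.987) = 654481/266420 ≈ 2.457 in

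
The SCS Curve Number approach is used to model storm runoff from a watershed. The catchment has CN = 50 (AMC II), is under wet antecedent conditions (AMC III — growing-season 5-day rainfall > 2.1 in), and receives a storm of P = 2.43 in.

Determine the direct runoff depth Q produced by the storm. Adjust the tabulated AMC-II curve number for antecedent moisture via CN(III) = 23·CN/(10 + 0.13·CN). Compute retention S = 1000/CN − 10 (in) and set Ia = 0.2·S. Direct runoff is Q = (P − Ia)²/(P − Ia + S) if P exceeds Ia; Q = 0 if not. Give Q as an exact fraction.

Q = 12880921/31254700 in ≈ 0.412 in

Wet (AMC III): CN(III) = 23·50/(10 + 0.13·50) = 1150/(33/2) = 2300/33 ≈ 69.697
Max retention: S = 1000/(2300/33) − 10 = 100/23 in (≈ 4.348 in)
Initial abstraction Ia = S/5 = (100/23)/5 = 20/23 ≈ 0.870 in
P − Ia = 2.430 − 0.870 = 3589/2300 ≈ 1.560 in (> 0, runoff occurs)
Runoff Q = (P−Ia)²/(P−Ia+S) = (1.560)²/(1.560+4.348) = 12880921/31254700 ≈ 0.412 in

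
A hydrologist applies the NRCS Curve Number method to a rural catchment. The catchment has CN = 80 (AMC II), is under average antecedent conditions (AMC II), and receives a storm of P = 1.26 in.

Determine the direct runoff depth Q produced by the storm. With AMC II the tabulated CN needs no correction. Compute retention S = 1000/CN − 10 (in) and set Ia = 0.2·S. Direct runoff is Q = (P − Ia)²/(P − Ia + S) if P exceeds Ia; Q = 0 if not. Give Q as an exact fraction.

Q = 722/4075 in ≈ 0.177 in

CN(II) = 80; AMC II needs no correction.
Max retention: S = 1000/80 − 10 = 5/2 in (≈ 2.500 in)
Ia = 0.2S: 0.2·2.500 = 0.500 in (exactly 1/2)
Since P=1.260 > Ia=0.500: effective rainfall P−Ia = 19/25 in
Q: (19/25)² ÷ (163/50) = 722/4075 in (≈ 0.177 in)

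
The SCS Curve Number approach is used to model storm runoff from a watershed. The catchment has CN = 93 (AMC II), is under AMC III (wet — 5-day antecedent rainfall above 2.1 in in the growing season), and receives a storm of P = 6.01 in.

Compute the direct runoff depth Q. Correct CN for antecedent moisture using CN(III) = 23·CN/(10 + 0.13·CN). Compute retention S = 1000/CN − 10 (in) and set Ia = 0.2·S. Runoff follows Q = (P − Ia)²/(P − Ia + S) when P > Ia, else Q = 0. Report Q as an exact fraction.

CN(III) from CN(II)=93: (23·93)/(10 + 0.13·93) = 213900/2209 ≈ 96.831
S = 1000/(213900/2209) − 10 = 700/2139 in ≈ 0.327 in
Ia = 0.2·(700/2139) = 140/2139 in ≈ 0.065 in
P − Ia = 6.010 − 0.065 = 1271539/213900 ≈ 5.945 in (> 0, runoff occurs)
Q = (1271539/213900)²/((1271539/213900) + 700/2139) = (1616811428521/45753210000)/(1341539/213900) = 1616811428521/286955192100 in ≈ 5.634 in

Q = 1616811428521/286955192100 in ≈ 5.634 in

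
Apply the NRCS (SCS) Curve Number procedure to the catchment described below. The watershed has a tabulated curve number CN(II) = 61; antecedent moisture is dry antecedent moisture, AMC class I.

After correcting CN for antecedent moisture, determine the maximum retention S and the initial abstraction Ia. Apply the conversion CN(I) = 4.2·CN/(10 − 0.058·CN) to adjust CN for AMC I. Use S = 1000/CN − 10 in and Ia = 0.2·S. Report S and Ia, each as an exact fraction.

S = 6500/427 in ≈ 15.222 in; Ia = 1300/427 in ≈ 3.044 in

CN(I) from CN(II)=61: (4.2·61)/(10 − 0.058·61) = 42700/1077 ≈ 39.647
S = 1000/(42700/1077) − 10 = 6500/427 in ≈ 15.222 in
Ia = 0.2·(6500/427) = 1300/427 in ≈ 3.044 in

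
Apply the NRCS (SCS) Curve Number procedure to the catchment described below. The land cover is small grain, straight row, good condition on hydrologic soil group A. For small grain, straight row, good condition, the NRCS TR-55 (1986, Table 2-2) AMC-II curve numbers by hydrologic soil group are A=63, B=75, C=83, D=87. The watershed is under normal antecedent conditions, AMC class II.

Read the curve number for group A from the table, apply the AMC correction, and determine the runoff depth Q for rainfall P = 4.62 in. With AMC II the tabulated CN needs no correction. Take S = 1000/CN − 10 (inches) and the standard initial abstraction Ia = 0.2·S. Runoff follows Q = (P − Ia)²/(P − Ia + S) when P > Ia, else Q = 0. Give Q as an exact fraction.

Q = 117787609/92461950 in ≈ 1.274 in

NRCS table: small grain, straight row, good condition, soil group A → CN(II) = 63
AMC II — tabulated CN = 63 applies directly.
S = 1000/63 − 10 = 370/63 in ≈ 5.873 in
Ia = 0.2S: 0.2·5.873 = 1.175 in (exactly 74/63)
P − Ia = 4.620 − 1.175 = 10853/3150 ≈ 3.445 in (> 0, runoff occurs)
Q: (10853/3150)² ÷ (29353/3150) = 117787609/92461950 in (≈ 1.274 in)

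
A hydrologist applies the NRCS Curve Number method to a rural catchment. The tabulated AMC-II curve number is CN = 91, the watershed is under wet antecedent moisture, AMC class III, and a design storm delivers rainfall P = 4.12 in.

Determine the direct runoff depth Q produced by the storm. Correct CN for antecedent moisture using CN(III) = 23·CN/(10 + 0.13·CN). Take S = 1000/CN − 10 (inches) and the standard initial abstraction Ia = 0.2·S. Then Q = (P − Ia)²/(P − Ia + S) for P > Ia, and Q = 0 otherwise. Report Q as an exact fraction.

Wet (AMC III): CN(III) = 23·91/(10 + 0.13·91) = 2093/(2183/100) = 209300/2183 ≈ 95.877
Max retention: S = 1000/(209300/2183) − 10 = 900/2093 in (≈ 0.430 in)
Ia = 0.2·(900/2093) = 180/2093 in ≈ 0.086 in
Since P=4.120 > Ia=0.086: effective rainfall P−Ia = 211079/52325 in
Runoff Q = (P−Ia)²/(P−Ia+S) = (4.034)²/(4.034+0.430) = 44554344241/12222021175 ≈ 3.645 in

Q = 44554344241/12222021175 in ≈ 3.645 in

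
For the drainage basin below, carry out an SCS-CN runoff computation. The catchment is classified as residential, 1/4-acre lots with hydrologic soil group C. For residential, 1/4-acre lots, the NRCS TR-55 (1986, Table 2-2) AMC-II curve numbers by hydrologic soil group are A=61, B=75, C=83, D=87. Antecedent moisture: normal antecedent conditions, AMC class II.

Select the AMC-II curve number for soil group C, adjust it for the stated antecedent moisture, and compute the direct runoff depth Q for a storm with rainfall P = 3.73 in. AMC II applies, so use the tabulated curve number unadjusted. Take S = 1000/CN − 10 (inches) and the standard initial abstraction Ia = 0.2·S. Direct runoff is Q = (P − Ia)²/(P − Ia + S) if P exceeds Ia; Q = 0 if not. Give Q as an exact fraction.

Q = 759498481/369839700 in ≈ 2.054 in

NRCS table: residential, 1/4-acre lots, soil group C → CN(II) = 83
AMC II — tabulated CN = 83 applies directly.
S = 1000/83 − 10 = 170/83 in ≈ 2.048 in
Ia = 0.2S: 0.2·2.048 = 0.410 in (exactly 34/83)
P − Ia = 3.730 − 0.410 = 27559/8300 ≈ 3.320 in (> 0, runoff occurs)
Q: (27559/8300)² ÷ (44559/8300) = 759498481/369839700 in (≈ 2.054 in)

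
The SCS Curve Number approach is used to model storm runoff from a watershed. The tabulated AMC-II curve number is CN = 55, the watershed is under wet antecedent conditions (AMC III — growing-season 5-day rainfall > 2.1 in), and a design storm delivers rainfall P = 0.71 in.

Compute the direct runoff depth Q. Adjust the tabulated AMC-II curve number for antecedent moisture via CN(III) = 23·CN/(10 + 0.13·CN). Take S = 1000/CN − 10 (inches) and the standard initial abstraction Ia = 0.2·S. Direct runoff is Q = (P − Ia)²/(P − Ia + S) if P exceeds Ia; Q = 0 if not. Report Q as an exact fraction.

Q = 0 in ≈ 0.000 in

Adjust CN=55 to AMC III: 23·55/(10 + 0.13·55) → 1265 ÷ (343/20) = 25300/343 ≈ 73.761
Max retention: S = 1000/(25300/343) − 10 = 900/253 in (≈ 3.557 in)
Initial abstraction Ia = S/5 = (900/253)/5 = 180/253 ≈ 0.711 in
P = 0.710 ≤ Ia = 0.711 in: entire storm abstracted, Q = 0.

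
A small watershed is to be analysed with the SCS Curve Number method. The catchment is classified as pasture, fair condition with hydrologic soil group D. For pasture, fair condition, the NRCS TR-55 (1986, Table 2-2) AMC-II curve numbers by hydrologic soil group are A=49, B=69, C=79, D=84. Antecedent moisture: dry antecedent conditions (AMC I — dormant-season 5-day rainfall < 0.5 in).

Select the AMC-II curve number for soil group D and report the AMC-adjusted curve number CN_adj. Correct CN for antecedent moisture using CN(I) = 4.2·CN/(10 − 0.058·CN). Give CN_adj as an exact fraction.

CN_adj = 44100/641 ≈ 68.799

NRCS table: pasture, fair condition, soil group D → CN(II) = 84
Dry (AMC I): CN(I) = 4.2·84/(10 − 0.058·84) = (1764/5)/(641/125) = 44100/641 ≈ 68.799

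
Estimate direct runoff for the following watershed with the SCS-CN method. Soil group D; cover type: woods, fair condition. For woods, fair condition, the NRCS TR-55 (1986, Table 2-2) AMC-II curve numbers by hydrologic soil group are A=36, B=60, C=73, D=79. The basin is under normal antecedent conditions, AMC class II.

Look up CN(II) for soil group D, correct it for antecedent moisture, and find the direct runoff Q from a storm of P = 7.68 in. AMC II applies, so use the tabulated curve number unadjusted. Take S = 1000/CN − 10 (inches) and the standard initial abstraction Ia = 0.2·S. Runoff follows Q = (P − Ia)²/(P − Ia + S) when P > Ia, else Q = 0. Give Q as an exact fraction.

Q = 5536609/1062550 in ≈ 5.211 in

NRCS table: woods, fair condition, soil group D → CN(II) = 79
Average conditions: CN = 79 (no AMC adjustment).
Max retention: S = 1000/79 − 10 = 210/79 in (≈ 2.658 in)
Initial abstraction Ia = S/5 = (210/79)/5 = 42/79 ≈ 0.532 in
Excess rainfall: 7.680 − 0.532 = 7.148 in; P > Ia so Q > 0
Runoff Q = (P−Ia)²/(P−Ia+S) = (7.148)²/(7.148+2.658) = 5536609/1062550 ≈ 5.211 in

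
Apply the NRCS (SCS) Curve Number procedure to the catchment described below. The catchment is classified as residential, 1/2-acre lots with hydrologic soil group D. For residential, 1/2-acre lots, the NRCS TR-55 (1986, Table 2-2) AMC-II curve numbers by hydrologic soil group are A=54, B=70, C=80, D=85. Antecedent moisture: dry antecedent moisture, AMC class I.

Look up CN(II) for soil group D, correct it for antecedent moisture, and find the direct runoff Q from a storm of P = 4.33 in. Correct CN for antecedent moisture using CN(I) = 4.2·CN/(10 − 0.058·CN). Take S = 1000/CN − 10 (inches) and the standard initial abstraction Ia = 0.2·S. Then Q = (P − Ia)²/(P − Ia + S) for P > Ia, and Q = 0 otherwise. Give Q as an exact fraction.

Q = 1724491729/1089171300 in ≈ 1.583 in

NRCS table: residential, 1/2-acre lots, soil group D → CN(II) = 85
Dry (AMC I): CN(I) = 4.2·85/(10 − 0.058·85) = 357/(507/100) = 11900/169 ≈ 70.414
Max retention: S = 1000/(11900/169) − 10 = 500/119 in (≈ 4.202 in)
Initial abstraction Ia = S/5 = (500/119)/5 = 100/119 ≈ 0.840 in
Excess rainfall: 4.330 − 0.840 = 3.490 in; P > Ia so Q > 0
Q = (41527/11900)²/((41527/11900) + 500/119) = (1724491729/141610000)/(91527/11900) = 1724491729/1089171300 in ≈ 1.583 in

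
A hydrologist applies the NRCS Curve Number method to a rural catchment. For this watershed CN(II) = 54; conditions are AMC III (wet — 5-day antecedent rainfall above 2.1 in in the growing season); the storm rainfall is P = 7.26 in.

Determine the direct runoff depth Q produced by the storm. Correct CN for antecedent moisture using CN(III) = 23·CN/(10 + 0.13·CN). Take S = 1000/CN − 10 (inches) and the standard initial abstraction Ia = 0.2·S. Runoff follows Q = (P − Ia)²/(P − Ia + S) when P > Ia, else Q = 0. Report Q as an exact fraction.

Adjust CN=54 to AMC III: 23·54/(10 + 0.13·54) → 1242 ÷ (851/50) = 2700/37 ≈ 72.973
S = 1000/(2700/37) − 10 = 100/27 in ≈ 3.704 in
Initial abstraction Ia = S/5 = (100/27)/5 = 20/27 ≈ 0.741 in
P − Ia = 7.260 − 0.741 = 8801/1350 ≈ 6.519 in (> 0, runoff occurs)
Q = (8801/1350)²/((8801/1350) + 100/27) = (77457601/1822500)/(13801/1350) = 77457601/18631350 in ≈ 4.157 in

Q = 77457601/18631350 in ≈ 4.157 in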